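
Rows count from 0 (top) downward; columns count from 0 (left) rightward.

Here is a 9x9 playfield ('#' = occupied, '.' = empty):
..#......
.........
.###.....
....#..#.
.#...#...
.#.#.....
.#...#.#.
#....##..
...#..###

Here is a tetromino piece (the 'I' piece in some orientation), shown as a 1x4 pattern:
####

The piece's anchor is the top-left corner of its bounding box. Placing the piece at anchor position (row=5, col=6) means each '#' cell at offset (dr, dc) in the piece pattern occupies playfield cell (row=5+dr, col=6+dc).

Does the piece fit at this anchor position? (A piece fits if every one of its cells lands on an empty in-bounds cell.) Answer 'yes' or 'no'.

Answer: no

Derivation:
Check each piece cell at anchor (5, 6):
  offset (0,0) -> (5,6): empty -> OK
  offset (0,1) -> (5,7): empty -> OK
  offset (0,2) -> (5,8): empty -> OK
  offset (0,3) -> (5,9): out of bounds -> FAIL
All cells valid: no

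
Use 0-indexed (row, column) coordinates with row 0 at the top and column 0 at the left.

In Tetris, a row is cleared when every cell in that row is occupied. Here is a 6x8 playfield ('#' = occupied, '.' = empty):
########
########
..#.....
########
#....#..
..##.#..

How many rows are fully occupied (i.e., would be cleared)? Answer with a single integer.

Answer: 3

Derivation:
Check each row:
  row 0: 0 empty cells -> FULL (clear)
  row 1: 0 empty cells -> FULL (clear)
  row 2: 7 empty cells -> not full
  row 3: 0 empty cells -> FULL (clear)
  row 4: 6 empty cells -> not full
  row 5: 5 empty cells -> not full
Total rows cleared: 3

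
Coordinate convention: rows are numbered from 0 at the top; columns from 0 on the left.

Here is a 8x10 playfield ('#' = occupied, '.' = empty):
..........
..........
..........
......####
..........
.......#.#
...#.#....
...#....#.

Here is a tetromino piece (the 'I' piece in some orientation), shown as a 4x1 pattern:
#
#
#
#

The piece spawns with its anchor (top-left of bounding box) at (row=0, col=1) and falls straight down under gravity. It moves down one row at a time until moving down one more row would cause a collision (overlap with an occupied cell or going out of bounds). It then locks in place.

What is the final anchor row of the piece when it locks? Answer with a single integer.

Answer: 4

Derivation:
Spawn at (row=0, col=1). Try each row:
  row 0: fits
  row 1: fits
  row 2: fits
  row 3: fits
  row 4: fits
  row 5: blocked -> lock at row 4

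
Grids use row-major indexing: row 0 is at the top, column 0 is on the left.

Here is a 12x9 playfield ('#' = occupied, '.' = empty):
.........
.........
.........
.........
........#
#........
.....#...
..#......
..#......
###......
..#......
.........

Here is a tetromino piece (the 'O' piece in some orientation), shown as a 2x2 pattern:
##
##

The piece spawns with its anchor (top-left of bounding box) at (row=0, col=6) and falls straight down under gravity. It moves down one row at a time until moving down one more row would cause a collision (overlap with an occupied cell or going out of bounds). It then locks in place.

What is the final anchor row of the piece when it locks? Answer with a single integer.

Answer: 10

Derivation:
Spawn at (row=0, col=6). Try each row:
  row 0: fits
  row 1: fits
  row 2: fits
  row 3: fits
  row 4: fits
  row 5: fits
  row 6: fits
  row 7: fits
  row 8: fits
  row 9: fits
  row 10: fits
  row 11: blocked -> lock at row 10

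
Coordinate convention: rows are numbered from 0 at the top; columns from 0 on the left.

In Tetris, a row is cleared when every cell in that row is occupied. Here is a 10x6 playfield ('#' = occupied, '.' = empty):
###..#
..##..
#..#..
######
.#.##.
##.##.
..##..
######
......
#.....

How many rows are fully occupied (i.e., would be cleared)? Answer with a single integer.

Check each row:
  row 0: 2 empty cells -> not full
  row 1: 4 empty cells -> not full
  row 2: 4 empty cells -> not full
  row 3: 0 empty cells -> FULL (clear)
  row 4: 3 empty cells -> not full
  row 5: 2 empty cells -> not full
  row 6: 4 empty cells -> not full
  row 7: 0 empty cells -> FULL (clear)
  row 8: 6 empty cells -> not full
  row 9: 5 empty cells -> not full
Total rows cleared: 2

Answer: 2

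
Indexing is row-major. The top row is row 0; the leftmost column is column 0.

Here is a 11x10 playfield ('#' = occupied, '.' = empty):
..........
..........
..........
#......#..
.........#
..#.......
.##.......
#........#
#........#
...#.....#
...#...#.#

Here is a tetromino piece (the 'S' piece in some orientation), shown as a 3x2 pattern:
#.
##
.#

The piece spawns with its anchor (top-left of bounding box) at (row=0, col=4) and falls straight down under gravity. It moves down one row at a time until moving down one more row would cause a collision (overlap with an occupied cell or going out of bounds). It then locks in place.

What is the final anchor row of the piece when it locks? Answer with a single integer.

Spawn at (row=0, col=4). Try each row:
  row 0: fits
  row 1: fits
  row 2: fits
  row 3: fits
  row 4: fits
  row 5: fits
  row 6: fits
  row 7: fits
  row 8: fits
  row 9: blocked -> lock at row 8

Answer: 8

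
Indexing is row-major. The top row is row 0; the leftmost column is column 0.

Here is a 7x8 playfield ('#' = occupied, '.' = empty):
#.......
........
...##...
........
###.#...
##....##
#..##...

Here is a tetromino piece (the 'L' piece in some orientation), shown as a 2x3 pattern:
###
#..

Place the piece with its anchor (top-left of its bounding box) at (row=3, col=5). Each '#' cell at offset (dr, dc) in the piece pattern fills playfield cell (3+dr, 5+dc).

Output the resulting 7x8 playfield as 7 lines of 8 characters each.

Answer: #.......
........
...##...
.....###
###.##..
##....##
#..##...

Derivation:
Fill (3+0,5+0) = (3,5)
Fill (3+0,5+1) = (3,6)
Fill (3+0,5+2) = (3,7)
Fill (3+1,5+0) = (4,5)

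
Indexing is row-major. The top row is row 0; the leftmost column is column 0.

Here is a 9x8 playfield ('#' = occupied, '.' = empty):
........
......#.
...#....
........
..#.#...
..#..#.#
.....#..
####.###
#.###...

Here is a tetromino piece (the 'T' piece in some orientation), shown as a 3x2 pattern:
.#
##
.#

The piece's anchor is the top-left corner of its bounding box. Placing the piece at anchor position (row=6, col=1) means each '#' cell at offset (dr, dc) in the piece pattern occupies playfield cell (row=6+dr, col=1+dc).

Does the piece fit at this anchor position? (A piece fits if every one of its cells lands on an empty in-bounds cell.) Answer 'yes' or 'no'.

Answer: no

Derivation:
Check each piece cell at anchor (6, 1):
  offset (0,1) -> (6,2): empty -> OK
  offset (1,0) -> (7,1): occupied ('#') -> FAIL
  offset (1,1) -> (7,2): occupied ('#') -> FAIL
  offset (2,1) -> (8,2): occupied ('#') -> FAIL
All cells valid: no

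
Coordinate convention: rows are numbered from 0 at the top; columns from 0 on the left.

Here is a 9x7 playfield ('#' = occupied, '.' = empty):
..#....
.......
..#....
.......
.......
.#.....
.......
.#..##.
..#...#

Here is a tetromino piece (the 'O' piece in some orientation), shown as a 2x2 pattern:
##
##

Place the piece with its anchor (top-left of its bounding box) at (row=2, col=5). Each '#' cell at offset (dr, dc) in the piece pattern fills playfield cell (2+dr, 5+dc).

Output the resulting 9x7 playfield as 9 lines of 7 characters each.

Answer: ..#....
.......
..#..##
.....##
.......
.#.....
.......
.#..##.
..#...#

Derivation:
Fill (2+0,5+0) = (2,5)
Fill (2+0,5+1) = (2,6)
Fill (2+1,5+0) = (3,5)
Fill (2+1,5+1) = (3,6)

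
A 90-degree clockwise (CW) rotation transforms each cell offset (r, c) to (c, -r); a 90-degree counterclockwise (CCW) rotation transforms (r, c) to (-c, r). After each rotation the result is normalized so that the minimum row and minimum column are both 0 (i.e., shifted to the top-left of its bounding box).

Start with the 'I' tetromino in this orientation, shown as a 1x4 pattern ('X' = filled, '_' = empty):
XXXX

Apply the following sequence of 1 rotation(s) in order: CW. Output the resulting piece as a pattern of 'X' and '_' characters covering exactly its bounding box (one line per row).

Start:
XXXX
After rotation 1 (CW):
X
X
X
X

Answer: X
X
X
X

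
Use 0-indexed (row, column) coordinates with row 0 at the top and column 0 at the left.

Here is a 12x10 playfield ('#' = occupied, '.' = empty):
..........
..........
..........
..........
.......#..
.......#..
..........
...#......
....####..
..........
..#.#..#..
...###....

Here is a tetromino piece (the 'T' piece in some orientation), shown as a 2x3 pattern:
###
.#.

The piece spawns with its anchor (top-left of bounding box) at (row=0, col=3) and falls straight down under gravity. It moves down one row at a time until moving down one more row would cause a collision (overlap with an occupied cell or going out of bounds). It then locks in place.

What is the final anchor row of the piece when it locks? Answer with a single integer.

Answer: 6

Derivation:
Spawn at (row=0, col=3). Try each row:
  row 0: fits
  row 1: fits
  row 2: fits
  row 3: fits
  row 4: fits
  row 5: fits
  row 6: fits
  row 7: blocked -> lock at row 6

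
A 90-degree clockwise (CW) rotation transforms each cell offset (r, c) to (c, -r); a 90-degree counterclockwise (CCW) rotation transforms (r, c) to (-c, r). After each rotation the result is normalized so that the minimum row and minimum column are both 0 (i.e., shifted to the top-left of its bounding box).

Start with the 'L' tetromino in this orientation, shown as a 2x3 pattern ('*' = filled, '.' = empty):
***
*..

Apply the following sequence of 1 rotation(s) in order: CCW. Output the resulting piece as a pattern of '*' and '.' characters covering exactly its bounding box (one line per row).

Answer: *.
*.
**

Derivation:
Start:
***
*..
After rotation 1 (CCW):
*.
*.
**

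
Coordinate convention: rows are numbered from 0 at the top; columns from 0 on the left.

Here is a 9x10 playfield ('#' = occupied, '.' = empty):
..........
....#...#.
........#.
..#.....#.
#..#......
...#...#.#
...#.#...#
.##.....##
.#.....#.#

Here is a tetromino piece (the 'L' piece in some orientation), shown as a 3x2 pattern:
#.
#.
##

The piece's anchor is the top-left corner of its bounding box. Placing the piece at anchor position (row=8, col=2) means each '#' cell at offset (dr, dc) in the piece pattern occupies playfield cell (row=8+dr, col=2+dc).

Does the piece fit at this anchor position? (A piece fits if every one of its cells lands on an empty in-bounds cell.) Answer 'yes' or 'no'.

Answer: no

Derivation:
Check each piece cell at anchor (8, 2):
  offset (0,0) -> (8,2): empty -> OK
  offset (1,0) -> (9,2): out of bounds -> FAIL
  offset (2,0) -> (10,2): out of bounds -> FAIL
  offset (2,1) -> (10,3): out of bounds -> FAIL
All cells valid: no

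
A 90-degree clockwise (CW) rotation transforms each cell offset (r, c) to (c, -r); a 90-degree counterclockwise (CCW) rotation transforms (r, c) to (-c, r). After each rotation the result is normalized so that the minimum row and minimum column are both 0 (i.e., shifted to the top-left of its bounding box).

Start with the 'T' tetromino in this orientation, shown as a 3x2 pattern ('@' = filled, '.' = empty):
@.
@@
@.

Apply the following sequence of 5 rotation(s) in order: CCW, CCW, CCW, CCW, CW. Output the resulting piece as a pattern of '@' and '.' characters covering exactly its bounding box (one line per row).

Start:
@.
@@
@.
After rotation 1 (CCW):
.@.
@@@
After rotation 2 (CCW):
.@
@@
.@
After rotation 3 (CCW):
@@@
.@.
After rotation 4 (CCW):
@.
@@
@.
After rotation 5 (CW):
@@@
.@.

Answer: @@@
.@.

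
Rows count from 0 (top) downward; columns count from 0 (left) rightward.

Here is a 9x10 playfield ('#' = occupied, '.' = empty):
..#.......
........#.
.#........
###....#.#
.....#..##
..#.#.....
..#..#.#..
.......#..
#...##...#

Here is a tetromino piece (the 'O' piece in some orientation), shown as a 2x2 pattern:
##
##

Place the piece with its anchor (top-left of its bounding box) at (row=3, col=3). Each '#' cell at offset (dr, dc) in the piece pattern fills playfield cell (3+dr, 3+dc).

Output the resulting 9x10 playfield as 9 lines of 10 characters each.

Answer: ..#.......
........#.
.#........
#####..#.#
...###..##
..#.#.....
..#..#.#..
.......#..
#...##...#

Derivation:
Fill (3+0,3+0) = (3,3)
Fill (3+0,3+1) = (3,4)
Fill (3+1,3+0) = (4,3)
Fill (3+1,3+1) = (4,4)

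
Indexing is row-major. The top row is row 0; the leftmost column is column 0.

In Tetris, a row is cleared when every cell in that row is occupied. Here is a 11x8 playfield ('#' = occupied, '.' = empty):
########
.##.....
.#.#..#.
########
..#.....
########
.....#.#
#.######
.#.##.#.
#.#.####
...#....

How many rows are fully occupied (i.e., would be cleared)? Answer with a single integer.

Answer: 3

Derivation:
Check each row:
  row 0: 0 empty cells -> FULL (clear)
  row 1: 6 empty cells -> not full
  row 2: 5 empty cells -> not full
  row 3: 0 empty cells -> FULL (clear)
  row 4: 7 empty cells -> not full
  row 5: 0 empty cells -> FULL (clear)
  row 6: 6 empty cells -> not full
  row 7: 1 empty cell -> not full
  row 8: 4 empty cells -> not full
  row 9: 2 empty cells -> not full
  row 10: 7 empty cells -> not full
Total rows cleared: 3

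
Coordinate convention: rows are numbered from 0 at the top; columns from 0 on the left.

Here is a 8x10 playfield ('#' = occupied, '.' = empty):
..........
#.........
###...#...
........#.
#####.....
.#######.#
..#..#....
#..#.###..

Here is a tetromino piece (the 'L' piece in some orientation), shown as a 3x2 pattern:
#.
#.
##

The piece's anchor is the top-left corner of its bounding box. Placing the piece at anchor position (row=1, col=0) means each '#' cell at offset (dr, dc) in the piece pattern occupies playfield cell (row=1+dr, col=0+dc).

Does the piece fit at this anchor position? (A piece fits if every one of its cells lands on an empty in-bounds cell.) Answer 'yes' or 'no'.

Check each piece cell at anchor (1, 0):
  offset (0,0) -> (1,0): occupied ('#') -> FAIL
  offset (1,0) -> (2,0): occupied ('#') -> FAIL
  offset (2,0) -> (3,0): empty -> OK
  offset (2,1) -> (3,1): empty -> OK
All cells valid: no

Answer: no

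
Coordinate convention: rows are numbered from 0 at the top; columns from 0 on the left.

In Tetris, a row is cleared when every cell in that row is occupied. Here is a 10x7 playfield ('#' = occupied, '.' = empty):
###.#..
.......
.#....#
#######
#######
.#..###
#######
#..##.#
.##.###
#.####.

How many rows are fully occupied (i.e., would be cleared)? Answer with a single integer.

Answer: 3

Derivation:
Check each row:
  row 0: 3 empty cells -> not full
  row 1: 7 empty cells -> not full
  row 2: 5 empty cells -> not full
  row 3: 0 empty cells -> FULL (clear)
  row 4: 0 empty cells -> FULL (clear)
  row 5: 3 empty cells -> not full
  row 6: 0 empty cells -> FULL (clear)
  row 7: 3 empty cells -> not full
  row 8: 2 empty cells -> not full
  row 9: 2 empty cells -> not full
Total rows cleared: 3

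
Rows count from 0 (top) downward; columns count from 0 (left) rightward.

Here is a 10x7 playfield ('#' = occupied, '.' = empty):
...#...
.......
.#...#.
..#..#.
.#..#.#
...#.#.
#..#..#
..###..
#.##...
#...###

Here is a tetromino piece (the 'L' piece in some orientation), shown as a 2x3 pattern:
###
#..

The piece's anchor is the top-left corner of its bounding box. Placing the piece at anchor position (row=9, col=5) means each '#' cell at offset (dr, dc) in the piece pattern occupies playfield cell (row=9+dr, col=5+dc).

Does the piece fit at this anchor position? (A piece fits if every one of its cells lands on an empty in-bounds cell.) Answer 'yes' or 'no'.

Check each piece cell at anchor (9, 5):
  offset (0,0) -> (9,5): occupied ('#') -> FAIL
  offset (0,1) -> (9,6): occupied ('#') -> FAIL
  offset (0,2) -> (9,7): out of bounds -> FAIL
  offset (1,0) -> (10,5): out of bounds -> FAIL
All cells valid: no

Answer: no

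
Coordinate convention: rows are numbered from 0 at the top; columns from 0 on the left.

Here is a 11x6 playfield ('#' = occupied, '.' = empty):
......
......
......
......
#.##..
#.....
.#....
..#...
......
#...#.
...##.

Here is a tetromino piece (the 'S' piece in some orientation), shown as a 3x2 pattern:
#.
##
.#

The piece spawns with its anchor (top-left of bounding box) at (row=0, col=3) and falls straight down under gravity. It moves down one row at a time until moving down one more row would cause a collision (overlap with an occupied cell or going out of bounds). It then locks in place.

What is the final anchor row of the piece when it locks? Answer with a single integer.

Answer: 2

Derivation:
Spawn at (row=0, col=3). Try each row:
  row 0: fits
  row 1: fits
  row 2: fits
  row 3: blocked -> lock at row 2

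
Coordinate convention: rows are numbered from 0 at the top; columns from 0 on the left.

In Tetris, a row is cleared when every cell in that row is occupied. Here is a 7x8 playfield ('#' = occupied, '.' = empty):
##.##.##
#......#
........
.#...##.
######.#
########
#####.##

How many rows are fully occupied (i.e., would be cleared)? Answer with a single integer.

Check each row:
  row 0: 2 empty cells -> not full
  row 1: 6 empty cells -> not full
  row 2: 8 empty cells -> not full
  row 3: 5 empty cells -> not full
  row 4: 1 empty cell -> not full
  row 5: 0 empty cells -> FULL (clear)
  row 6: 1 empty cell -> not full
Total rows cleared: 1

Answer: 1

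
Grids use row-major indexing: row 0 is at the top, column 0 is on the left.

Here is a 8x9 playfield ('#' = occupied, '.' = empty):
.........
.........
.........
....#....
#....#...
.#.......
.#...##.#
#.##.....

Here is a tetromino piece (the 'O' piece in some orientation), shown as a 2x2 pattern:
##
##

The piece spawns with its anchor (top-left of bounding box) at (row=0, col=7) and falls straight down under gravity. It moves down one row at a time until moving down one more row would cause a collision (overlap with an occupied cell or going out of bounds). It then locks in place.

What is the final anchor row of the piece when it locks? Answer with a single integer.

Answer: 4

Derivation:
Spawn at (row=0, col=7). Try each row:
  row 0: fits
  row 1: fits
  row 2: fits
  row 3: fits
  row 4: fits
  row 5: blocked -> lock at row 4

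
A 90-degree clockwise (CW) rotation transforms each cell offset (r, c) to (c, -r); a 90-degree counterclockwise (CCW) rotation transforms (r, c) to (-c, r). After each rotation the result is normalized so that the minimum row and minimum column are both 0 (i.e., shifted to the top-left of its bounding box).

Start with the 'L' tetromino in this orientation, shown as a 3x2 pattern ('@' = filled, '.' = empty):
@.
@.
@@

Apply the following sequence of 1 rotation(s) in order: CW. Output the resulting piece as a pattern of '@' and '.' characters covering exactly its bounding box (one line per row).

Answer: @@@
@..

Derivation:
Start:
@.
@.
@@
After rotation 1 (CW):
@@@
@..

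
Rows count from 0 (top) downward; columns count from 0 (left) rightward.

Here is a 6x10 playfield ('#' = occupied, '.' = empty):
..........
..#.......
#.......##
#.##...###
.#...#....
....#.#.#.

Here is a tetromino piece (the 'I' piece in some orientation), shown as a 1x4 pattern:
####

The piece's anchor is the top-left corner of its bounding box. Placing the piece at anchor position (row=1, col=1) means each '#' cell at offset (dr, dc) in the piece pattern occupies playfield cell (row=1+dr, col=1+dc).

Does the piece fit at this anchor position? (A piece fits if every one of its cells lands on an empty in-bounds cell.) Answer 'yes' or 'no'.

Check each piece cell at anchor (1, 1):
  offset (0,0) -> (1,1): empty -> OK
  offset (0,1) -> (1,2): occupied ('#') -> FAIL
  offset (0,2) -> (1,3): empty -> OK
  offset (0,3) -> (1,4): empty -> OK
All cells valid: no

Answer: no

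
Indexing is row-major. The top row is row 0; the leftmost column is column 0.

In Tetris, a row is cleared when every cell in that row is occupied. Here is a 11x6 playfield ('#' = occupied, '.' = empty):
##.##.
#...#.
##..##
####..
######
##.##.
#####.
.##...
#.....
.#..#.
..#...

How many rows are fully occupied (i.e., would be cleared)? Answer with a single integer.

Check each row:
  row 0: 2 empty cells -> not full
  row 1: 4 empty cells -> not full
  row 2: 2 empty cells -> not full
  row 3: 2 empty cells -> not full
  row 4: 0 empty cells -> FULL (clear)
  row 5: 2 empty cells -> not full
  row 6: 1 empty cell -> not full
  row 7: 4 empty cells -> not full
  row 8: 5 empty cells -> not full
  row 9: 4 empty cells -> not full
  row 10: 5 empty cells -> not full
Total rows cleared: 1

Answer: 1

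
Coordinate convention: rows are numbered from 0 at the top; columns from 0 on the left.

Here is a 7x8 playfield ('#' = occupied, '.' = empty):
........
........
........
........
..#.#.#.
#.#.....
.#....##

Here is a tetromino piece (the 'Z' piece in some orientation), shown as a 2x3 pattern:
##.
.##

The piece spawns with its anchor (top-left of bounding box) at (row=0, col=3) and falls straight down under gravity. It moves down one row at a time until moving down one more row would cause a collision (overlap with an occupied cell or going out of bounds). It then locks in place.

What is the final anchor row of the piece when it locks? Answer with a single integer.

Spawn at (row=0, col=3). Try each row:
  row 0: fits
  row 1: fits
  row 2: fits
  row 3: blocked -> lock at row 2

Answer: 2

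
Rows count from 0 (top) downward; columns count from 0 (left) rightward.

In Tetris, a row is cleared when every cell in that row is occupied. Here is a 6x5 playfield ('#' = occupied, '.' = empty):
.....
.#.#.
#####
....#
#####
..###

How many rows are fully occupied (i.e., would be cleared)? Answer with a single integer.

Check each row:
  row 0: 5 empty cells -> not full
  row 1: 3 empty cells -> not full
  row 2: 0 empty cells -> FULL (clear)
  row 3: 4 empty cells -> not full
  row 4: 0 empty cells -> FULL (clear)
  row 5: 2 empty cells -> not full
Total rows cleared: 2

Answer: 2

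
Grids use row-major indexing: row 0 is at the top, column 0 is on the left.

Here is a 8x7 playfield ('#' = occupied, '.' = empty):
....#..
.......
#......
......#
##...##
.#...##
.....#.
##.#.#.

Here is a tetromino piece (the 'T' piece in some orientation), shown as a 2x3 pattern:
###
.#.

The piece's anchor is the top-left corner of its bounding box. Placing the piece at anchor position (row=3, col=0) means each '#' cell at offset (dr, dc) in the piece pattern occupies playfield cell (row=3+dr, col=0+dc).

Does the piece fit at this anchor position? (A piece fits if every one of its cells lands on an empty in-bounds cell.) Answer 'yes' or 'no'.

Check each piece cell at anchor (3, 0):
  offset (0,0) -> (3,0): empty -> OK
  offset (0,1) -> (3,1): empty -> OK
  offset (0,2) -> (3,2): empty -> OK
  offset (1,1) -> (4,1): occupied ('#') -> FAIL
All cells valid: no

Answer: no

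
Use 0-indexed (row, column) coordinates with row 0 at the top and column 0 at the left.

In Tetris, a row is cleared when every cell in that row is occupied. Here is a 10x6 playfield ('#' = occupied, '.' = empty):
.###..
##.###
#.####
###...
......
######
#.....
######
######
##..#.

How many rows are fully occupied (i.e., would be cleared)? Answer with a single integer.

Answer: 3

Derivation:
Check each row:
  row 0: 3 empty cells -> not full
  row 1: 1 empty cell -> not full
  row 2: 1 empty cell -> not full
  row 3: 3 empty cells -> not full
  row 4: 6 empty cells -> not full
  row 5: 0 empty cells -> FULL (clear)
  row 6: 5 empty cells -> not full
  row 7: 0 empty cells -> FULL (clear)
  row 8: 0 empty cells -> FULL (clear)
  row 9: 3 empty cells -> not full
Total rows cleared: 3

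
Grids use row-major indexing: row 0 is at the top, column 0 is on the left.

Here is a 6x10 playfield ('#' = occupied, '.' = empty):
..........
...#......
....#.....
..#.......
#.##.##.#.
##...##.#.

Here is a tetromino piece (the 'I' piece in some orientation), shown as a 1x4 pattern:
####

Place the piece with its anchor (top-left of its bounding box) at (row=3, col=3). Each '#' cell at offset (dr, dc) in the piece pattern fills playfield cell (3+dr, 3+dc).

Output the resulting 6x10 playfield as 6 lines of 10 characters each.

Answer: ..........
...#......
....#.....
..#####...
#.##.##.#.
##...##.#.

Derivation:
Fill (3+0,3+0) = (3,3)
Fill (3+0,3+1) = (3,4)
Fill (3+0,3+2) = (3,5)
Fill (3+0,3+3) = (3,6)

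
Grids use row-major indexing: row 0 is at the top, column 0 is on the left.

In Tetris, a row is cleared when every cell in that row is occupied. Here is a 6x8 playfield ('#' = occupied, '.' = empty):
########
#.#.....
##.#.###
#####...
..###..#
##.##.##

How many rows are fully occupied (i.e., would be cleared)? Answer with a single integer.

Check each row:
  row 0: 0 empty cells -> FULL (clear)
  row 1: 6 empty cells -> not full
  row 2: 2 empty cells -> not full
  row 3: 3 empty cells -> not full
  row 4: 4 empty cells -> not full
  row 5: 2 empty cells -> not full
Total rows cleared: 1

Answer: 1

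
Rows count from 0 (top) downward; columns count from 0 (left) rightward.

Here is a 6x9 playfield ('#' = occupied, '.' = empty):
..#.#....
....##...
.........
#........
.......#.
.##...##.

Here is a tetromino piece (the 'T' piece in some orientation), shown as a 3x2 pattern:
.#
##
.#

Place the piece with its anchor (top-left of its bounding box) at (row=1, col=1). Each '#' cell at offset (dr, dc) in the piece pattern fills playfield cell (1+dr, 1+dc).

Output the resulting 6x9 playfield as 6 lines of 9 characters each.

Answer: ..#.#....
..#.##...
.##......
#.#......
.......#.
.##...##.

Derivation:
Fill (1+0,1+1) = (1,2)
Fill (1+1,1+0) = (2,1)
Fill (1+1,1+1) = (2,2)
Fill (1+2,1+1) = (3,2)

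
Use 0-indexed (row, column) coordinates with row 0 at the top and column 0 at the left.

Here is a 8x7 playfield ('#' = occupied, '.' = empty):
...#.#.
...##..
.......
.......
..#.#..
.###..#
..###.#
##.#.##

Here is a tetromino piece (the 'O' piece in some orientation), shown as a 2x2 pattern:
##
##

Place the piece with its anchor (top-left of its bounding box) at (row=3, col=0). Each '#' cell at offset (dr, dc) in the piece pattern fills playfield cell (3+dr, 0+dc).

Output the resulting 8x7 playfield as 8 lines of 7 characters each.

Fill (3+0,0+0) = (3,0)
Fill (3+0,0+1) = (3,1)
Fill (3+1,0+0) = (4,0)
Fill (3+1,0+1) = (4,1)

Answer: ...#.#.
...##..
.......
##.....
###.#..
.###..#
..###.#
##.#.##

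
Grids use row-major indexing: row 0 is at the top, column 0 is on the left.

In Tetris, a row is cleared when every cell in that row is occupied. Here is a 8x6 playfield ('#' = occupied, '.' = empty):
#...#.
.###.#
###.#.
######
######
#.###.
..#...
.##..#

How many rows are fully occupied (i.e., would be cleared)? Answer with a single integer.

Check each row:
  row 0: 4 empty cells -> not full
  row 1: 2 empty cells -> not full
  row 2: 2 empty cells -> not full
  row 3: 0 empty cells -> FULL (clear)
  row 4: 0 empty cells -> FULL (clear)
  row 5: 2 empty cells -> not full
  row 6: 5 empty cells -> not full
  row 7: 3 empty cells -> not full
Total rows cleared: 2

Answer: 2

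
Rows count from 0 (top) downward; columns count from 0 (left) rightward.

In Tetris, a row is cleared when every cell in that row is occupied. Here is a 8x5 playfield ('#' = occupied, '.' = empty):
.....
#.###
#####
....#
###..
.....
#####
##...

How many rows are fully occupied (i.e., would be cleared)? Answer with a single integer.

Answer: 2

Derivation:
Check each row:
  row 0: 5 empty cells -> not full
  row 1: 1 empty cell -> not full
  row 2: 0 empty cells -> FULL (clear)
  row 3: 4 empty cells -> not full
  row 4: 2 empty cells -> not full
  row 5: 5 empty cells -> not full
  row 6: 0 empty cells -> FULL (clear)
  row 7: 3 empty cells -> not full
Total rows cleared: 2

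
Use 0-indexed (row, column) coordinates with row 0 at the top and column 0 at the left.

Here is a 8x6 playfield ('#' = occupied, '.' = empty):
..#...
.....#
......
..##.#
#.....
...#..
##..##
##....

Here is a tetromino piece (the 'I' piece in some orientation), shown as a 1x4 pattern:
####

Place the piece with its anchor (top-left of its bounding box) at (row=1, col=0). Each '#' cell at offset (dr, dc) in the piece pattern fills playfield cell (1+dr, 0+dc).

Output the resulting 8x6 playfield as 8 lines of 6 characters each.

Answer: ..#...
####.#
......
..##.#
#.....
...#..
##..##
##....

Derivation:
Fill (1+0,0+0) = (1,0)
Fill (1+0,0+1) = (1,1)
Fill (1+0,0+2) = (1,2)
Fill (1+0,0+3) = (1,3)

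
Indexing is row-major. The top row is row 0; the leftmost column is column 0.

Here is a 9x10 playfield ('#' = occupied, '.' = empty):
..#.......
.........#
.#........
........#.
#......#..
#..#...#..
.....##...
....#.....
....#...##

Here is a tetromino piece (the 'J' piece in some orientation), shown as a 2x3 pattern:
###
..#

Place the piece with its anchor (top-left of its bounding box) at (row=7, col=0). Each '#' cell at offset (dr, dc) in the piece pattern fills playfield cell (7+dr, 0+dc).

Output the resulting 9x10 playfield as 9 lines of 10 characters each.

Fill (7+0,0+0) = (7,0)
Fill (7+0,0+1) = (7,1)
Fill (7+0,0+2) = (7,2)
Fill (7+1,0+2) = (8,2)

Answer: ..#.......
.........#
.#........
........#.
#......#..
#..#...#..
.....##...
###.#.....
..#.#...##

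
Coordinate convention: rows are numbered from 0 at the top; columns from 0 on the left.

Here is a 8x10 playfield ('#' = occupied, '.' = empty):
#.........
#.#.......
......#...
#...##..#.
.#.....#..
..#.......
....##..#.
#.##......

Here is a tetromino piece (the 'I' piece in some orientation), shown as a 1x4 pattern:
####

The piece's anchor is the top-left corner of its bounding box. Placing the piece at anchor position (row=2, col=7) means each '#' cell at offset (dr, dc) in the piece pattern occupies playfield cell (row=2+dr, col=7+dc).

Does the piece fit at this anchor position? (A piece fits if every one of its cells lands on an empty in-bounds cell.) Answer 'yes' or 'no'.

Answer: no

Derivation:
Check each piece cell at anchor (2, 7):
  offset (0,0) -> (2,7): empty -> OK
  offset (0,1) -> (2,8): empty -> OK
  offset (0,2) -> (2,9): empty -> OK
  offset (0,3) -> (2,10): out of bounds -> FAIL
All cells valid: no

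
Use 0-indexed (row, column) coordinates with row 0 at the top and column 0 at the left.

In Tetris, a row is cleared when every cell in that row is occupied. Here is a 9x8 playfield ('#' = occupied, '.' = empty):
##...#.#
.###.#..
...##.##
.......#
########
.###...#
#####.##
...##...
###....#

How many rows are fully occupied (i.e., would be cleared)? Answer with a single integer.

Check each row:
  row 0: 4 empty cells -> not full
  row 1: 4 empty cells -> not full
  row 2: 4 empty cells -> not full
  row 3: 7 empty cells -> not full
  row 4: 0 empty cells -> FULL (clear)
  row 5: 4 empty cells -> not full
  row 6: 1 empty cell -> not full
  row 7: 6 empty cells -> not full
  row 8: 4 empty cells -> not full
Total rows cleared: 1

Answer: 1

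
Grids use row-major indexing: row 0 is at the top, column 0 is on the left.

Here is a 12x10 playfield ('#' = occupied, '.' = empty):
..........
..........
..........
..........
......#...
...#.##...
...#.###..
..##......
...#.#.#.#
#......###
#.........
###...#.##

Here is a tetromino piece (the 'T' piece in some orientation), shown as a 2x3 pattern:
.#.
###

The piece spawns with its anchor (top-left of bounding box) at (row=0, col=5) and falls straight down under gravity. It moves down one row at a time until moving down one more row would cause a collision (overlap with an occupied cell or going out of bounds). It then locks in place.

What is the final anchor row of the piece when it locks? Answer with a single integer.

Spawn at (row=0, col=5). Try each row:
  row 0: fits
  row 1: fits
  row 2: fits
  row 3: blocked -> lock at row 2

Answer: 2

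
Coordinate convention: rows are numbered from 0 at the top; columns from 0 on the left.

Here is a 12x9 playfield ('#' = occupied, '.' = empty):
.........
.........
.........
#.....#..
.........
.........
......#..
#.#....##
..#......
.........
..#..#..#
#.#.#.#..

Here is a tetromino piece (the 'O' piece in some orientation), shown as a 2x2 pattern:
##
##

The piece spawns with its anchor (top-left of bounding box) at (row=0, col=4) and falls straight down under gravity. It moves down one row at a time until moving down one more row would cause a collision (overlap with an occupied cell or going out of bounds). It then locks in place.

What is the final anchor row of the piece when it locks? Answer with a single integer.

Spawn at (row=0, col=4). Try each row:
  row 0: fits
  row 1: fits
  row 2: fits
  row 3: fits
  row 4: fits
  row 5: fits
  row 6: fits
  row 7: fits
  row 8: fits
  row 9: blocked -> lock at row 8

Answer: 8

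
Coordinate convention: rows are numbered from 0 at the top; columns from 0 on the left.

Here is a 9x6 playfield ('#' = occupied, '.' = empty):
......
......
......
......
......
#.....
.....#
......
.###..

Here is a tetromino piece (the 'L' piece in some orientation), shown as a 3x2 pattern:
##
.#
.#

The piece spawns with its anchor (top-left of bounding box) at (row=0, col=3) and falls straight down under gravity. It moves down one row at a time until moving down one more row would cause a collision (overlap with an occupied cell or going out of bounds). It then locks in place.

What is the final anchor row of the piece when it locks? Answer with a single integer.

Answer: 6

Derivation:
Spawn at (row=0, col=3). Try each row:
  row 0: fits
  row 1: fits
  row 2: fits
  row 3: fits
  row 4: fits
  row 5: fits
  row 6: fits
  row 7: blocked -> lock at row 6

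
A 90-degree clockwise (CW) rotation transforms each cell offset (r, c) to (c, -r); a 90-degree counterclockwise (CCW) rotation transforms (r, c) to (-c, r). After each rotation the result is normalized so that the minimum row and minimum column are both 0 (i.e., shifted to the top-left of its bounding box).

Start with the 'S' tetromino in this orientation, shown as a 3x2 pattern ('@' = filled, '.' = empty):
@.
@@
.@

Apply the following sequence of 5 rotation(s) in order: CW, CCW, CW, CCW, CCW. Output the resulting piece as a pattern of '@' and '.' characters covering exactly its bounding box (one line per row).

Answer: .@@
@@.

Derivation:
Start:
@.
@@
.@
After rotation 1 (CW):
.@@
@@.
After rotation 2 (CCW):
@.
@@
.@
After rotation 3 (CW):
.@@
@@.
After rotation 4 (CCW):
@.
@@
.@
After rotation 5 (CCW):
.@@
@@.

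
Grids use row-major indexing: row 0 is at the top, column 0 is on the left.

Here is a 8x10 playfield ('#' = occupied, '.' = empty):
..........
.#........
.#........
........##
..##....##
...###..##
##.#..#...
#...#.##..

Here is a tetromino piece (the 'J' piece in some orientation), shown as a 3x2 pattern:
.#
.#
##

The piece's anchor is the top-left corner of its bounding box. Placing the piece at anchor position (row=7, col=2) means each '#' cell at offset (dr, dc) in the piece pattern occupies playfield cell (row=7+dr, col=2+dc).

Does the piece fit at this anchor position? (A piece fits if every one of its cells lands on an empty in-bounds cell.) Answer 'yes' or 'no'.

Check each piece cell at anchor (7, 2):
  offset (0,1) -> (7,3): empty -> OK
  offset (1,1) -> (8,3): out of bounds -> FAIL
  offset (2,0) -> (9,2): out of bounds -> FAIL
  offset (2,1) -> (9,3): out of bounds -> FAIL
All cells valid: no

Answer: no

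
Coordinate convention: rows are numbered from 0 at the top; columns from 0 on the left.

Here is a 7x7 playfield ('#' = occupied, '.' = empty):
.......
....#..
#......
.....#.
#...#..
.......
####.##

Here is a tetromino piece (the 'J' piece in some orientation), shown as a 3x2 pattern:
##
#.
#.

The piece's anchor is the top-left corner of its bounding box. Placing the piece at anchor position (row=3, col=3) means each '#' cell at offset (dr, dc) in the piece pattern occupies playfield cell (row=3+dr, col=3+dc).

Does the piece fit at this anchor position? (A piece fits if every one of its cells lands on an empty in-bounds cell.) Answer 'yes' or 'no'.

Answer: yes

Derivation:
Check each piece cell at anchor (3, 3):
  offset (0,0) -> (3,3): empty -> OK
  offset (0,1) -> (3,4): empty -> OK
  offset (1,0) -> (4,3): empty -> OK
  offset (2,0) -> (5,3): empty -> OK
All cells valid: yes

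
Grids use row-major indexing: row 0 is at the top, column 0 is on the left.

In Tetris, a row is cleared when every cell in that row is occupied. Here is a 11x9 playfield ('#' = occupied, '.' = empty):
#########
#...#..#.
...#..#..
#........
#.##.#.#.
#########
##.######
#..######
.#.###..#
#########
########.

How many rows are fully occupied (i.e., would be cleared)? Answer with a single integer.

Answer: 3

Derivation:
Check each row:
  row 0: 0 empty cells -> FULL (clear)
  row 1: 6 empty cells -> not full
  row 2: 7 empty cells -> not full
  row 3: 8 empty cells -> not full
  row 4: 4 empty cells -> not full
  row 5: 0 empty cells -> FULL (clear)
  row 6: 1 empty cell -> not full
  row 7: 2 empty cells -> not full
  row 8: 4 empty cells -> not full
  row 9: 0 empty cells -> FULL (clear)
  row 10: 1 empty cell -> not full
Total rows cleared: 3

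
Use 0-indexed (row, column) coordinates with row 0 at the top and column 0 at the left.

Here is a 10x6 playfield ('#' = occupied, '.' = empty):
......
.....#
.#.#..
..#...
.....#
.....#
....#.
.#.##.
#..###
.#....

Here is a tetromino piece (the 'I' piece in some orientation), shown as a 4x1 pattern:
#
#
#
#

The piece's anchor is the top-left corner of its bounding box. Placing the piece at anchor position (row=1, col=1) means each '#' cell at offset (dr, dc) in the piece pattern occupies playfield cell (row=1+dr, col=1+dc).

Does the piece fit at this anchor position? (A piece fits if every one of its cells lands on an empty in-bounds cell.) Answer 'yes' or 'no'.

Answer: no

Derivation:
Check each piece cell at anchor (1, 1):
  offset (0,0) -> (1,1): empty -> OK
  offset (1,0) -> (2,1): occupied ('#') -> FAIL
  offset (2,0) -> (3,1): empty -> OK
  offset (3,0) -> (4,1): empty -> OK
All cells valid: no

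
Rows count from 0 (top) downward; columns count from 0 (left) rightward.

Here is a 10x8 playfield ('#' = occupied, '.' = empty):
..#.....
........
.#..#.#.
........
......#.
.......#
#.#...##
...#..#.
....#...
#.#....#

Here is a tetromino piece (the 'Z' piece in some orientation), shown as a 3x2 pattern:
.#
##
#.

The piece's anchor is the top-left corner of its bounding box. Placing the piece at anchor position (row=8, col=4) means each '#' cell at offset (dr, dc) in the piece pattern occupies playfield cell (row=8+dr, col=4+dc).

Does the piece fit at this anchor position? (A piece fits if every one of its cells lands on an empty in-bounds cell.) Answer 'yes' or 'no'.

Check each piece cell at anchor (8, 4):
  offset (0,1) -> (8,5): empty -> OK
  offset (1,0) -> (9,4): empty -> OK
  offset (1,1) -> (9,5): empty -> OK
  offset (2,0) -> (10,4): out of bounds -> FAIL
All cells valid: no

Answer: no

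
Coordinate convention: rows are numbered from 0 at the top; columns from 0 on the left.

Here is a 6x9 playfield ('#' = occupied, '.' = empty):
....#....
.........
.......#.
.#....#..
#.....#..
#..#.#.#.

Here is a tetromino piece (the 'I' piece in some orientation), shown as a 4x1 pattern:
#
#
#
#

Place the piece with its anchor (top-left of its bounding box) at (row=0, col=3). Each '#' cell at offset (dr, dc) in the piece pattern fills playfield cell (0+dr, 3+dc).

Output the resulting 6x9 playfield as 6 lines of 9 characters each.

Fill (0+0,3+0) = (0,3)
Fill (0+1,3+0) = (1,3)
Fill (0+2,3+0) = (2,3)
Fill (0+3,3+0) = (3,3)

Answer: ...##....
...#.....
...#...#.
.#.#..#..
#.....#..
#..#.#.#.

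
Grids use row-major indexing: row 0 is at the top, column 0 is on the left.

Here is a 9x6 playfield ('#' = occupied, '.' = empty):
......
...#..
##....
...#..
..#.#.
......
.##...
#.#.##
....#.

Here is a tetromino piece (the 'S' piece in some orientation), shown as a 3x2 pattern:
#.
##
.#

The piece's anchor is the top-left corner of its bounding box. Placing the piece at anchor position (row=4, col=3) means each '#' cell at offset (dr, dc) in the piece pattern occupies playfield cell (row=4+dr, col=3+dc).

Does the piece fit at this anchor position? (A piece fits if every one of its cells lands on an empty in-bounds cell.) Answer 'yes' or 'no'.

Check each piece cell at anchor (4, 3):
  offset (0,0) -> (4,3): empty -> OK
  offset (1,0) -> (5,3): empty -> OK
  offset (1,1) -> (5,4): empty -> OK
  offset (2,1) -> (6,4): empty -> OK
All cells valid: yes

Answer: yes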